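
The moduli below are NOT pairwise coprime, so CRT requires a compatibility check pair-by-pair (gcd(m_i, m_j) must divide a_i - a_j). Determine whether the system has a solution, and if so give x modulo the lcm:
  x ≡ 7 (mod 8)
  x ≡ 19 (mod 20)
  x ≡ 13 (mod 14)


Moduli 8, 20, 14 are not pairwise coprime, so CRT works modulo lcm(m_i) when all pairwise compatibility conditions hold.
Pairwise compatibility: gcd(m_i, m_j) must divide a_i - a_j for every pair.
Merge one congruence at a time:
  Start: x ≡ 7 (mod 8).
  Combine with x ≡ 19 (mod 20): gcd(8, 20) = 4; 19 - 7 = 12, which IS divisible by 4, so compatible.
    Write x = 7 + 8·t and substitute into x ≡ 19 (mod 20): 8·t ≡ 19 − 7 = 12 (mod 20).
    Divide the congruence (and modulus) by g = 4: 2·t ≡ 3 (mod 5).
    The inverse of 2 mod 5 is 3 (since 2·3 = 6 = 1·5 + 1), so t ≡ 3·3 = 9 ≡ 4 (mod 5).
    Then x = 7 + 8·4 = 39, valid modulo lcm(8, 20) = 40: x ≡ 39 (mod 40).
  Combine with x ≡ 13 (mod 14): gcd(40, 14) = 2; 13 - 39 = -26, which IS divisible by 2, so compatible.
    Write x = 39 + 40·t and substitute into x ≡ 13 (mod 14): 40·t ≡ 13 − 39 = -26 (mod 14).
    Divide the congruence (and modulus) by g = 2: 20·t ≡ -13 (mod 7).
    Reduce coefficients mod 7: 6·t ≡ 1 (mod 7).
    The inverse of 6 mod 7 is 6 (since 6·6 = 36 = 5·7 + 1), so t ≡ 6·1 = 6 ≡ 6 (mod 7).
    Then x = 39 + 40·6 = 279, valid modulo lcm(40, 14) = 280: x ≡ 279 (mod 280).
Verify: 279 mod 8 = 7, 279 mod 20 = 19, 279 mod 14 = 13.

x ≡ 279 (mod 280).


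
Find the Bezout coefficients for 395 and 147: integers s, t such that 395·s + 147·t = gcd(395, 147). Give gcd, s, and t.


Euclidean algorithm on (395, 147) — divide until remainder is 0:
  395 = 2 · 147 + 101
  147 = 1 · 101 + 46
  101 = 2 · 46 + 9
  46 = 5 · 9 + 1
  9 = 9 · 1 + 0
gcd(395, 147) = 1.
Track Bezout coefficients alongside the remainders: start with r₀ = 395 = a·1 + b·0 (s = 1, t = 0) and r₁ = 147 = a·0 + b·1 (s = 0, t = 1); each new remainder r_{k+1} = r_{k-1} − q_k·r_k inherits s_{k+1} = s_{k-1} − q_k·s_k, t_{k+1} = t_{k-1} − q_k·t_k, so r_k = a·s_k + b·t_k at every step:
  q = 2: r = 101, s = 1 − 2·0 = 1, t = 0 − 2·1 = -2  (check: 395·1 + 147·(-2) = 101)
  q = 1: r = 46, s = 0 − 1·1 = -1, t = 1 − 1·(-2) = 3  (check: 395·(-1) + 147·3 = 46)
  q = 2: r = 9, s = 1 − 2·(-1) = 3, t = -2 − 2·3 = -8  (check: 395·3 + 147·(-8) = 9)
  q = 5: r = 1, s = -1 − 5·3 = -16, t = 3 − 5·(-8) = 43  (check: 395·(-16) + 147·43 = 1)
The row with r = 1 (the gcd) gives the Bezout coefficients s = -16, t = 43.
Result: 395 · (-16) + 147 · (43) = 1.

gcd(395, 147) = 1; s = -16, t = 43 (check: 395·(-16) + 147·43 = 1).


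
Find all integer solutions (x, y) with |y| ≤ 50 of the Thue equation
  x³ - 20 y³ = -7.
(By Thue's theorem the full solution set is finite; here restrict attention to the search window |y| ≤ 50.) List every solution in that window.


The equation is x³ - 20y³ = -7. For fixed y, x³ = 20·y³ − 7, so a solution requires the RHS to be a perfect cube.
Strategy: iterate y from -50 to 50, compute RHS = 20·y³ − 7, and check whether it is a (positive or negative) perfect cube.
Check small values of y:
  y = 0: RHS = -7 is not a perfect cube.
  y = 1: RHS = 13 is not a perfect cube.
  y = -1: RHS = -27 = (-3)³ ⇒ x = -3 works.
  y = 2: RHS = 153 is not a perfect cube.
  y = -2: RHS = -167 is not a perfect cube.
  y = 3: RHS = 533 is not a perfect cube.
  y = -3: RHS = -547 is not a perfect cube.
Continuing the search up to |y| = 50 finds no further solutions beyond those listed.
Collected solutions: (-3, -1).

Solutions (with |y| ≤ 50): (-3, -1).


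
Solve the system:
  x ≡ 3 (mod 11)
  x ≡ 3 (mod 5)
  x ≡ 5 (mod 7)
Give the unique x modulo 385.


Moduli 11, 5, 7 are pairwise coprime; by CRT there is a unique solution modulo M = 11 · 5 · 7 = 385.
Solve pairwise, accumulating the modulus:
  Start with x ≡ 3 (mod 11).
  Combine with x ≡ 3 (mod 5): since gcd(11, 5) = 1, we get a unique residue mod 55.
    Write x = 3 + 11·t and substitute into x ≡ 3 (mod 5): 11·t ≡ 3 − 3 = 0 (mod 5).
    Reduce coefficients mod 5: 1·t ≡ 0 (mod 5).
    So t ≡ 0 (mod 5).
    Then x = 3 + 11·0 = 3, valid modulo lcm(11, 5) = 55: x ≡ 3 (mod 55).
  Combine with x ≡ 5 (mod 7): since gcd(55, 7) = 1, we get a unique residue mod 385.
    Write x = 3 + 55·t and substitute into x ≡ 5 (mod 7): 55·t ≡ 5 − 3 = 2 (mod 7).
    Reduce coefficients mod 7: 6·t ≡ 2 (mod 7).
    The inverse of 6 mod 7 is 6 (since 6·6 = 36 = 5·7 + 1), so t ≡ 6·2 = 12 ≡ 5 (mod 7).
    Then x = 3 + 55·5 = 278, valid modulo lcm(55, 7) = 385: x ≡ 278 (mod 385).
Verify: 278 mod 11 = 3 ✓, 278 mod 5 = 3 ✓, 278 mod 7 = 5 ✓.

x ≡ 278 (mod 385).


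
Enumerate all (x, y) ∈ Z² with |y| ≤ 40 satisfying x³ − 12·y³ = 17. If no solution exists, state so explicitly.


The equation is x³ - 12y³ = 17. For fixed y, x³ = 12·y³ + 17, so a solution requires the RHS to be a perfect cube.
Strategy: iterate y from -40 to 40, compute RHS = 12·y³ + 17, and check whether it is a (positive or negative) perfect cube.
Check small values of y:
  y = 0: RHS = 17 is not a perfect cube.
  y = 1: RHS = 29 is not a perfect cube.
  y = -1: RHS = 5 is not a perfect cube.
  y = 2: RHS = 113 is not a perfect cube.
  y = -2: RHS = -79 is not a perfect cube.
  y = 3: RHS = 341 is not a perfect cube.
  y = -3: RHS = -307 is not a perfect cube.
Continuing the search up to |y| = 40 finds no solutions either.
No (x, y) in the scanned range satisfies the equation.

No integer solutions with |y| ≤ 40.


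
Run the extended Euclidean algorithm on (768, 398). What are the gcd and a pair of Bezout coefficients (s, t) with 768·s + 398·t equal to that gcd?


Euclidean algorithm on (768, 398) — divide until remainder is 0:
  768 = 1 · 398 + 370
  398 = 1 · 370 + 28
  370 = 13 · 28 + 6
  28 = 4 · 6 + 4
  6 = 1 · 4 + 2
  4 = 2 · 2 + 0
gcd(768, 398) = 2.
Track Bezout coefficients alongside the remainders: start with r₀ = 768 = a·1 + b·0 (s = 1, t = 0) and r₁ = 398 = a·0 + b·1 (s = 0, t = 1); each new remainder r_{k+1} = r_{k-1} − q_k·r_k inherits s_{k+1} = s_{k-1} − q_k·s_k, t_{k+1} = t_{k-1} − q_k·t_k, so r_k = a·s_k + b·t_k at every step:
  q = 1: r = 370, s = 1 − 1·0 = 1, t = 0 − 1·1 = -1  (check: 768·1 + 398·(-1) = 370)
  q = 1: r = 28, s = 0 − 1·1 = -1, t = 1 − 1·(-1) = 2  (check: 768·(-1) + 398·2 = 28)
  q = 13: r = 6, s = 1 − 13·(-1) = 14, t = -1 − 13·2 = -27  (check: 768·14 + 398·(-27) = 6)
  q = 4: r = 4, s = -1 − 4·14 = -57, t = 2 − 4·(-27) = 110  (check: 768·(-57) + 398·110 = 4)
  q = 1: r = 2, s = 14 − 1·(-57) = 71, t = -27 − 1·110 = -137  (check: 768·71 + 398·(-137) = 2)
The row with r = 2 (the gcd) gives the Bezout coefficients s = 71, t = -137.
Result: 768 · (71) + 398 · (-137) = 2.

gcd(768, 398) = 2; s = 71, t = -137 (check: 768·71 + 398·(-137) = 2).


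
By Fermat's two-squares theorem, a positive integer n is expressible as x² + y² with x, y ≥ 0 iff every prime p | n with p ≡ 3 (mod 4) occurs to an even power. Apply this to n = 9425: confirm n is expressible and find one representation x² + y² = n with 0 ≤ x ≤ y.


Step 1: Factor n = 9425 = 5^2 · 13 · 29.
Step 2: Check the mod-4 condition on each prime factor: 5 ≡ 1 (mod 4), exponent 2; 13 ≡ 1 (mod 4), exponent 1; 29 ≡ 1 (mod 4), exponent 1.
All primes ≡ 3 (mod 4) appear to even exponent (or don't appear), so by the two-squares theorem n IS expressible as a sum of two squares.
Step 3: Build a representation. Group n = k² · m with k = 5 and m = 13 · 29 = 377 (a product of primes ≡ 1 (mod 4)); a representation of m scales to one of n via (k·x)² + (k·y)² = k²(x² + y²). Each prime p ≡ 1 (mod 4) is itself a sum of two squares; find a² by testing p − a² for a perfect square:
  13: 13 − 1² = 12, 13 − 2² = 9 = 3² ⇒ 13 = 2² + 3².
  29: 29 − 1² = 28, 29 − 2² = 25 = 5² ⇒ 29 = 2² + 5².
  Combine using the Brahmagupta–Fibonacci identity (a² + b²)(c² + d²) = (ac − bd)² + (ad + bc)² = (ac + bd)² + (ad − bc)²:
  13 · 29 = 377: from (2² + 3²)(2² + 5²), take (2·2 − 3·5, 2·5 + 3·2) = (4 − 15, 10 + 6) = (-11, 16); dropping signs (only squares matter) gives (11, 16); check 11² + 16² = 121 + 256 = 377 ✓.
  Scale by k = 5: (5·11, 5·16) = (55, 80).
Step 4: Order so x ≤ y and verify: 55² + 80² = 3025 + 6400 = 9425 = n. ✓

n = 9425 = 55² + 80² (one valid representation with x ≤ y).


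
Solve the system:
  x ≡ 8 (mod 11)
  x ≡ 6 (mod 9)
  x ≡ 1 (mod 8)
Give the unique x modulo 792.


Moduli 11, 9, 8 are pairwise coprime; by CRT there is a unique solution modulo M = 11 · 9 · 8 = 792.
Solve pairwise, accumulating the modulus:
  Start with x ≡ 8 (mod 11).
  Combine with x ≡ 6 (mod 9): since gcd(11, 9) = 1, we get a unique residue mod 99.
    Write x = 8 + 11·t and substitute into x ≡ 6 (mod 9): 11·t ≡ 6 − 8 = -2 (mod 9).
    Reduce coefficients mod 9: 2·t ≡ 7 (mod 9).
    The inverse of 2 mod 9 is 5 (since 2·5 = 10 = 1·9 + 1), so t ≡ 5·7 = 35 ≡ 8 (mod 9).
    Then x = 8 + 11·8 = 96, valid modulo lcm(11, 9) = 99: x ≡ 96 (mod 99).
  Combine with x ≡ 1 (mod 8): since gcd(99, 8) = 1, we get a unique residue mod 792.
    Write x = 96 + 99·t and substitute into x ≡ 1 (mod 8): 99·t ≡ 1 − 96 = -95 (mod 8).
    Reduce coefficients mod 8: 3·t ≡ 1 (mod 8).
    The inverse of 3 mod 8 is 3 (since 3·3 = 9 = 1·8 + 1), so t ≡ 3·1 = 3 ≡ 3 (mod 8).
    Then x = 96 + 99·3 = 393, valid modulo lcm(99, 8) = 792: x ≡ 393 (mod 792).
Verify: 393 mod 11 = 8 ✓, 393 mod 9 = 6 ✓, 393 mod 8 = 1 ✓.

x ≡ 393 (mod 792).


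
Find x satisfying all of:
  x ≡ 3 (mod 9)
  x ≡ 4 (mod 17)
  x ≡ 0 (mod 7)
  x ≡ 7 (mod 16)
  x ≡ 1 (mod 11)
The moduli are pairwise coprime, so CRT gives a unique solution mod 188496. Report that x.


Product of moduli M = 9 · 17 · 7 · 16 · 11 = 188496.
Merge one congruence at a time:
  Start: x ≡ 3 (mod 9).
  Combine with x ≡ 4 (mod 17); new modulus lcm = 153.
    Write x = 3 + 9·t and substitute into x ≡ 4 (mod 17): 9·t ≡ 4 − 3 = 1 (mod 17).
    The inverse of 9 mod 17 is 2 (since 9·2 = 18 = 1·17 + 1), so t ≡ 2·1 = 2 ≡ 2 (mod 17).
    Then x = 3 + 9·2 = 21, valid modulo lcm(9, 17) = 153: x ≡ 21 (mod 153).
  Combine with x ≡ 0 (mod 7); new modulus lcm = 1071.
    Write x = 21 + 153·t and substitute into x ≡ 0 (mod 7): 153·t ≡ 0 − 21 = -21 (mod 7).
    Reduce coefficients mod 7: 6·t ≡ 0 (mod 7).
    The inverse of 6 mod 7 is 6 (since 6·6 = 36 = 5·7 + 1), so t ≡ 6·0 = 0 ≡ 0 (mod 7).
    Then x = 21 + 153·0 = 21, valid modulo lcm(153, 7) = 1071: x ≡ 21 (mod 1071).
  Combine with x ≡ 7 (mod 16); new modulus lcm = 17136.
    Write x = 21 + 1071·t and substitute into x ≡ 7 (mod 16): 1071·t ≡ 7 − 21 = -14 (mod 16).
    Reduce coefficients mod 16: 15·t ≡ 2 (mod 16).
    The inverse of 15 mod 16 is 15 (since 15·15 = 225 = 14·16 + 1), so t ≡ 15·2 = 30 ≡ 14 (mod 16).
    Then x = 21 + 1071·14 = 15015, valid modulo lcm(1071, 16) = 17136: x ≡ 15015 (mod 17136).
  Combine with x ≡ 1 (mod 11); new modulus lcm = 188496.
    Write x = 15015 + 17136·t and substitute into x ≡ 1 (mod 11): 17136·t ≡ 1 − 15015 = -15014 (mod 11).
    Reduce coefficients mod 11: 9·t ≡ 1 (mod 11).
    The inverse of 9 mod 11 is 5 (since 9·5 = 45 = 4·11 + 1), so t ≡ 5·1 = 5 ≡ 5 (mod 11).
    Then x = 15015 + 17136·5 = 100695, valid modulo lcm(17136, 11) = 188496: x ≡ 100695 (mod 188496).
Verify against each original: 100695 mod 9 = 3, 100695 mod 17 = 4, 100695 mod 7 = 0, 100695 mod 16 = 7, 100695 mod 11 = 1.

x ≡ 100695 (mod 188496).


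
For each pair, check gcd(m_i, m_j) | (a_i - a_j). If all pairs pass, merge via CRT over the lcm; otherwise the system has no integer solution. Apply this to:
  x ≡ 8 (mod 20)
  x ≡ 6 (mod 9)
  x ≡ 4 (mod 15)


Moduli 20, 9, 15 are not pairwise coprime, so CRT works modulo lcm(m_i) when all pairwise compatibility conditions hold.
Pairwise compatibility: gcd(m_i, m_j) must divide a_i - a_j for every pair.
Merge one congruence at a time:
  Start: x ≡ 8 (mod 20).
  Combine with x ≡ 6 (mod 9): gcd(20, 9) = 1; 6 - 8 = -2, which IS divisible by 1, so compatible.
    Write x = 8 + 20·t and substitute into x ≡ 6 (mod 9): 20·t ≡ 6 − 8 = -2 (mod 9).
    Reduce coefficients mod 9: 2·t ≡ 7 (mod 9).
    The inverse of 2 mod 9 is 5 (since 2·5 = 10 = 1·9 + 1), so t ≡ 5·7 = 35 ≡ 8 (mod 9).
    Then x = 8 + 20·8 = 168, valid modulo lcm(20, 9) = 180: x ≡ 168 (mod 180).
  Combine with x ≡ 4 (mod 15): gcd(180, 15) = 15, and 4 - 168 = -164 is NOT divisible by 15.
    ⇒ system is inconsistent (no integer solution).

No solution (the system is inconsistent).


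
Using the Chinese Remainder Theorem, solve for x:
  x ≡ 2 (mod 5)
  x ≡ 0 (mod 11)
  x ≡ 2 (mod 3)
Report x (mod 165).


Moduli 5, 11, 3 are pairwise coprime; by CRT there is a unique solution modulo M = 5 · 11 · 3 = 165.
Solve pairwise, accumulating the modulus:
  Start with x ≡ 2 (mod 5).
  Combine with x ≡ 0 (mod 11): since gcd(5, 11) = 1, we get a unique residue mod 55.
    Write x = 2 + 5·t and substitute into x ≡ 0 (mod 11): 5·t ≡ 0 − 2 = -2 (mod 11).
    Reduce coefficients mod 11: 5·t ≡ 9 (mod 11).
    The inverse of 5 mod 11 is 9 (since 5·9 = 45 = 4·11 + 1), so t ≡ 9·9 = 81 ≡ 4 (mod 11).
    Then x = 2 + 5·4 = 22, valid modulo lcm(5, 11) = 55: x ≡ 22 (mod 55).
  Combine with x ≡ 2 (mod 3): since gcd(55, 3) = 1, we get a unique residue mod 165.
    Write x = 22 + 55·t and substitute into x ≡ 2 (mod 3): 55·t ≡ 2 − 22 = -20 (mod 3).
    Reduce coefficients mod 3: 1·t ≡ 1 (mod 3).
    So t ≡ 1 (mod 3).
    Then x = 22 + 55·1 = 77, valid modulo lcm(55, 3) = 165: x ≡ 77 (mod 165).
Verify: 77 mod 5 = 2 ✓, 77 mod 11 = 0 ✓, 77 mod 3 = 2 ✓.

x ≡ 77 (mod 165).


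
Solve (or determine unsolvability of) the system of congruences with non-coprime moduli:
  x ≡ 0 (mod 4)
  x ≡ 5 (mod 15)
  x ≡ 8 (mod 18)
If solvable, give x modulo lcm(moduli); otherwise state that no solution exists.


Moduli 4, 15, 18 are not pairwise coprime, so CRT works modulo lcm(m_i) when all pairwise compatibility conditions hold.
Pairwise compatibility: gcd(m_i, m_j) must divide a_i - a_j for every pair.
Merge one congruence at a time:
  Start: x ≡ 0 (mod 4).
  Combine with x ≡ 5 (mod 15): gcd(4, 15) = 1; 5 - 0 = 5, which IS divisible by 1, so compatible.
    Write x = 0 + 4·t and substitute into x ≡ 5 (mod 15): 4·t ≡ 5 − 0 = 5 (mod 15).
    The inverse of 4 mod 15 is 4 (since 4·4 = 16 = 1·15 + 1), so t ≡ 4·5 = 20 ≡ 5 (mod 15).
    Then x = 0 + 4·5 = 20, valid modulo lcm(4, 15) = 60: x ≡ 20 (mod 60).
  Combine with x ≡ 8 (mod 18): gcd(60, 18) = 6; 8 - 20 = -12, which IS divisible by 6, so compatible.
    Write x = 20 + 60·t and substitute into x ≡ 8 (mod 18): 60·t ≡ 8 − 20 = -12 (mod 18).
    Divide the congruence (and modulus) by g = 6: 10·t ≡ -2 (mod 3).
    Reduce coefficients mod 3: 1·t ≡ 1 (mod 3).
    So t ≡ 1 (mod 3).
    Then x = 20 + 60·1 = 80, valid modulo lcm(60, 18) = 180: x ≡ 80 (mod 180).
Verify: 80 mod 4 = 0, 80 mod 15 = 5, 80 mod 18 = 8.

x ≡ 80 (mod 180).


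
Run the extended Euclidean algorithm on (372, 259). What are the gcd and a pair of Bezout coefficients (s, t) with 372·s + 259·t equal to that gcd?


Euclidean algorithm on (372, 259) — divide until remainder is 0:
  372 = 1 · 259 + 113
  259 = 2 · 113 + 33
  113 = 3 · 33 + 14
  33 = 2 · 14 + 5
  14 = 2 · 5 + 4
  5 = 1 · 4 + 1
  4 = 4 · 1 + 0
gcd(372, 259) = 1.
Track Bezout coefficients alongside the remainders: start with r₀ = 372 = a·1 + b·0 (s = 1, t = 0) and r₁ = 259 = a·0 + b·1 (s = 0, t = 1); each new remainder r_{k+1} = r_{k-1} − q_k·r_k inherits s_{k+1} = s_{k-1} − q_k·s_k, t_{k+1} = t_{k-1} − q_k·t_k, so r_k = a·s_k + b·t_k at every step:
  q = 1: r = 113, s = 1 − 1·0 = 1, t = 0 − 1·1 = -1  (check: 372·1 + 259·(-1) = 113)
  q = 2: r = 33, s = 0 − 2·1 = -2, t = 1 − 2·(-1) = 3  (check: 372·(-2) + 259·3 = 33)
  q = 3: r = 14, s = 1 − 3·(-2) = 7, t = -1 − 3·3 = -10  (check: 372·7 + 259·(-10) = 14)
  q = 2: r = 5, s = -2 − 2·7 = -16, t = 3 − 2·(-10) = 23  (check: 372·(-16) + 259·23 = 5)
  q = 2: r = 4, s = 7 − 2·(-16) = 39, t = -10 − 2·23 = -56  (check: 372·39 + 259·(-56) = 4)
  q = 1: r = 1, s = -16 − 1·39 = -55, t = 23 − 1·(-56) = 79  (check: 372·(-55) + 259·79 = 1)
The row with r = 1 (the gcd) gives the Bezout coefficients s = -55, t = 79.
Result: 372 · (-55) + 259 · (79) = 1.

gcd(372, 259) = 1; s = -55, t = 79 (check: 372·(-55) + 259·79 = 1).


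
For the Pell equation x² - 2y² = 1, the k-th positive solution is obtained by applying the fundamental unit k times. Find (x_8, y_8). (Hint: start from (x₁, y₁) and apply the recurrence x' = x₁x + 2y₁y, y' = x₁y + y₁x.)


Step 1: Find the fundamental solution (x₁, y₁) of x² - 2y² = 1.
  Expand √2 as a continued fraction. a₀ = ⌊√2⌋ = 1; iterate m_{k+1} = d_k·a_k − m_k, d_{k+1} = (2 − m_{k+1}²)/d_k, a_{k+1} = ⌊(a₀ + m_{k+1})/d_{k+1}⌋ (starting m₀ = 0, d₀ = 1), with convergents p_k = a_k·p_{k-1} + p_{k-2}, q_k = a_k·q_{k-1} + q_{k-2} (p₋₁ = 1, q₋₁ = 0):
  k = 0: a₀ = 1; p₀/q₀ = 1/1; p₀² − 2·q₀² = 1 − 2 = -1.
  k = 1: m = 1, d = 1, a = ⌊(1 + 1)/1⌋ = 2; p/q = (2·1 + 1)/(2·1 + 0) = 3/2; p² − 2·q² = 9 − 8 = 1.
  The first convergent with p² − 2·q² = 1 gives the fundamental solution (x₁, y₁) = (3, 2).
Step 2: Apply the recurrence (x_{n+1}, y_{n+1}) = (x₁x_n + 2y₁y_n, x₁y_n + y₁x_n) repeatedly.
  From (x_1, y_1) = (3, 2): x_2 = 3·3 + 2·2·2 = 17; y_2 = 3·2 + 2·3 = 12.
  From (x_2, y_2) = (17, 12): x_3 = 3·17 + 2·2·12 = 99; y_3 = 3·12 + 2·17 = 70.
  From (x_3, y_3) = (99, 70): x_4 = 3·99 + 2·2·70 = 577; y_4 = 3·70 + 2·99 = 408.
  From (x_4, y_4) = (577, 408): x_5 = 3·577 + 2·2·408 = 3363; y_5 = 3·408 + 2·577 = 2378.
  From (x_5, y_5) = (3363, 2378): x_6 = 3·3363 + 2·2·2378 = 19601; y_6 = 3·2378 + 2·3363 = 13860.
  From (x_6, y_6) = (19601, 13860): x_7 = 3·19601 + 2·2·13860 = 114243; y_7 = 3·13860 + 2·19601 = 80782.
  From (x_7, y_7) = (114243, 80782): x_8 = 3·114243 + 2·2·80782 = 665857; y_8 = 3·80782 + 2·114243 = 470832.
Step 3: Verify x_8² - 2·y_8² = 443365544449 - 443365544448 = 1 (should be 1). ✓

(x_1, y_1) = (3, 2); (x_8, y_8) = (665857, 470832).


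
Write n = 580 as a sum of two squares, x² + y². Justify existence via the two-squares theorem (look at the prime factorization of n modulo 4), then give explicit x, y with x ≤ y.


Step 1: Factor n = 580 = 2^2 · 5 · 29.
Step 2: Check the mod-4 condition on each prime factor: 2 = 2 (special); 5 ≡ 1 (mod 4), exponent 1; 29 ≡ 1 (mod 4), exponent 1.
All primes ≡ 3 (mod 4) appear to even exponent (or don't appear), so by the two-squares theorem n IS expressible as a sum of two squares.
Step 3: Build a representation. Group n = k² · m with k = 2 and m = 5 · 29 = 145 (a product of primes ≡ 1 (mod 4)); a representation of m scales to one of n via (k·x)² + (k·y)² = k²(x² + y²). Each prime p ≡ 1 (mod 4) is itself a sum of two squares; find a² by testing p − a² for a perfect square:
  5: 5 − 1² = 4 = 2² ⇒ 5 = 1² + 2².
  29: 29 − 1² = 28, 29 − 2² = 25 = 5² ⇒ 29 = 2² + 5².
  Combine using the Brahmagupta–Fibonacci identity (a² + b²)(c² + d²) = (ac − bd)² + (ad + bc)² = (ac + bd)² + (ad − bc)²:
  5 · 29 = 145: from (1² + 2²)(2² + 5²), take (1·2 − 2·5, 1·5 + 2·2) = (2 − 10, 5 + 4) = (-8, 9); dropping signs (only squares matter) gives (8, 9); check 8² + 9² = 64 + 81 = 145 ✓.
  Scale by k = 2: (2·8, 2·9) = (16, 18).
Step 4: Order so x ≤ y and verify: 16² + 18² = 256 + 324 = 580 = n. ✓

n = 580 = 16² + 18² (one valid representation with x ≤ y).


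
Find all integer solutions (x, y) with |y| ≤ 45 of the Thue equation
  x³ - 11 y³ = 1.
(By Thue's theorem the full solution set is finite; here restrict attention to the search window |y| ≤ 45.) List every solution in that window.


The equation is x³ - 11y³ = 1. For fixed y, x³ = 11·y³ + 1, so a solution requires the RHS to be a perfect cube.
Strategy: iterate y from -45 to 45, compute RHS = 11·y³ + 1, and check whether it is a (positive or negative) perfect cube.
Check small values of y:
  y = 0: RHS = 1 = (1)³ ⇒ x = 1 works.
  y = 1: RHS = 12 is not a perfect cube.
  y = -1: RHS = -10 is not a perfect cube.
  y = 2: RHS = 89 is not a perfect cube.
  y = -2: RHS = -87 is not a perfect cube.
  y = 3: RHS = 298 is not a perfect cube.
  y = -3: RHS = -296 is not a perfect cube.
Continuing the search up to |y| = 45 finds no further solutions beyond those listed.
Collected solutions: (1, 0).

Solutions (with |y| ≤ 45): (1, 0).


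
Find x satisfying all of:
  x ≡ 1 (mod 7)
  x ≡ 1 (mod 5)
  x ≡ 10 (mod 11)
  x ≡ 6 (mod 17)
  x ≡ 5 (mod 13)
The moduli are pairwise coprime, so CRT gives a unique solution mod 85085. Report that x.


Product of moduli M = 7 · 5 · 11 · 17 · 13 = 85085.
Merge one congruence at a time:
  Start: x ≡ 1 (mod 7).
  Combine with x ≡ 1 (mod 5); new modulus lcm = 35.
    Write x = 1 + 7·t and substitute into x ≡ 1 (mod 5): 7·t ≡ 1 − 1 = 0 (mod 5).
    Reduce coefficients mod 5: 2·t ≡ 0 (mod 5).
    The inverse of 2 mod 5 is 3 (since 2·3 = 6 = 1·5 + 1), so t ≡ 3·0 = 0 ≡ 0 (mod 5).
    Then x = 1 + 7·0 = 1, valid modulo lcm(7, 5) = 35: x ≡ 1 (mod 35).
  Combine with x ≡ 10 (mod 11); new modulus lcm = 385.
    Write x = 1 + 35·t and substitute into x ≡ 10 (mod 11): 35·t ≡ 10 − 1 = 9 (mod 11).
    Reduce coefficients mod 11: 2·t ≡ 9 (mod 11).
    The inverse of 2 mod 11 is 6 (since 2·6 = 12 = 1·11 + 1), so t ≡ 6·9 = 54 ≡ 10 (mod 11).
    Then x = 1 + 35·10 = 351, valid modulo lcm(35, 11) = 385: x ≡ 351 (mod 385).
  Combine with x ≡ 6 (mod 17); new modulus lcm = 6545.
    Write x = 351 + 385·t and substitute into x ≡ 6 (mod 17): 385·t ≡ 6 − 351 = -345 (mod 17).
    Reduce coefficients mod 17: 11·t ≡ 12 (mod 17).
    The inverse of 11 mod 17 is 14 (since 11·14 = 154 = 9·17 + 1), so t ≡ 14·12 = 168 ≡ 15 (mod 17).
    Then x = 351 + 385·15 = 6126, valid modulo lcm(385, 17) = 6545: x ≡ 6126 (mod 6545).
  Combine with x ≡ 5 (mod 13); new modulus lcm = 85085.
    Write x = 6126 + 6545·t and substitute into x ≡ 5 (mod 13): 6545·t ≡ 5 − 6126 = -6121 (mod 13).
    Reduce coefficients mod 13: 6·t ≡ 2 (mod 13).
    The inverse of 6 mod 13 is 11 (since 6·11 = 66 = 5·13 + 1), so t ≡ 11·2 = 22 ≡ 9 (mod 13).
    Then x = 6126 + 6545·9 = 65031, valid modulo lcm(6545, 13) = 85085: x ≡ 65031 (mod 85085).
Verify against each original: 65031 mod 7 = 1, 65031 mod 5 = 1, 65031 mod 11 = 10, 65031 mod 17 = 6, 65031 mod 13 = 5.

x ≡ 65031 (mod 85085).


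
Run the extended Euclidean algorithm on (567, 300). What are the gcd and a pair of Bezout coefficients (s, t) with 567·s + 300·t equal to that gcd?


Euclidean algorithm on (567, 300) — divide until remainder is 0:
  567 = 1 · 300 + 267
  300 = 1 · 267 + 33
  267 = 8 · 33 + 3
  33 = 11 · 3 + 0
gcd(567, 300) = 3.
Track Bezout coefficients alongside the remainders: start with r₀ = 567 = a·1 + b·0 (s = 1, t = 0) and r₁ = 300 = a·0 + b·1 (s = 0, t = 1); each new remainder r_{k+1} = r_{k-1} − q_k·r_k inherits s_{k+1} = s_{k-1} − q_k·s_k, t_{k+1} = t_{k-1} − q_k·t_k, so r_k = a·s_k + b·t_k at every step:
  q = 1: r = 267, s = 1 − 1·0 = 1, t = 0 − 1·1 = -1  (check: 567·1 + 300·(-1) = 267)
  q = 1: r = 33, s = 0 − 1·1 = -1, t = 1 − 1·(-1) = 2  (check: 567·(-1) + 300·2 = 33)
  q = 8: r = 3, s = 1 − 8·(-1) = 9, t = -1 − 8·2 = -17  (check: 567·9 + 300·(-17) = 3)
The row with r = 3 (the gcd) gives the Bezout coefficients s = 9, t = -17.
Result: 567 · (9) + 300 · (-17) = 3.

gcd(567, 300) = 3; s = 9, t = -17 (check: 567·9 + 300·(-17) = 3).


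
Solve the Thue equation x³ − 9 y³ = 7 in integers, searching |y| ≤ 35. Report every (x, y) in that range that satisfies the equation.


The equation is x³ - 9y³ = 7. For fixed y, x³ = 9·y³ + 7, so a solution requires the RHS to be a perfect cube.
Strategy: iterate y from -35 to 35, compute RHS = 9·y³ + 7, and check whether it is a (positive or negative) perfect cube.
Check small values of y:
  y = 0: RHS = 7 is not a perfect cube.
  y = 1: RHS = 16 is not a perfect cube.
  y = -1: RHS = -2 is not a perfect cube.
  y = 2: RHS = 79 is not a perfect cube.
  y = -2: RHS = -65 is not a perfect cube.
  y = 3: RHS = 250 is not a perfect cube.
  y = -3: RHS = -236 is not a perfect cube.
Continuing the search up to |y| = 35 finds no solutions either.
No (x, y) in the scanned range satisfies the equation.

No integer solutions with |y| ≤ 35.


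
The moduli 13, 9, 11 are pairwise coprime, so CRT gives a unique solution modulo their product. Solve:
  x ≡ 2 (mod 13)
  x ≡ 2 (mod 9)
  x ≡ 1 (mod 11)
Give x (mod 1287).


Moduli 13, 9, 11 are pairwise coprime; by CRT there is a unique solution modulo M = 13 · 9 · 11 = 1287.
Solve pairwise, accumulating the modulus:
  Start with x ≡ 2 (mod 13).
  Combine with x ≡ 2 (mod 9): since gcd(13, 9) = 1, we get a unique residue mod 117.
    Write x = 2 + 13·t and substitute into x ≡ 2 (mod 9): 13·t ≡ 2 − 2 = 0 (mod 9).
    Reduce coefficients mod 9: 4·t ≡ 0 (mod 9).
    The inverse of 4 mod 9 is 7 (since 4·7 = 28 = 3·9 + 1), so t ≡ 7·0 = 0 ≡ 0 (mod 9).
    Then x = 2 + 13·0 = 2, valid modulo lcm(13, 9) = 117: x ≡ 2 (mod 117).
  Combine with x ≡ 1 (mod 11): since gcd(117, 11) = 1, we get a unique residue mod 1287.
    Write x = 2 + 117·t and substitute into x ≡ 1 (mod 11): 117·t ≡ 1 − 2 = -1 (mod 11).
    Reduce coefficients mod 11: 7·t ≡ 10 (mod 11).
    The inverse of 7 mod 11 is 8 (since 7·8 = 56 = 5·11 + 1), so t ≡ 8·10 = 80 ≡ 3 (mod 11).
    Then x = 2 + 117·3 = 353, valid modulo lcm(117, 11) = 1287: x ≡ 353 (mod 1287).
Verify: 353 mod 13 = 2 ✓, 353 mod 9 = 2 ✓, 353 mod 11 = 1 ✓.

x ≡ 353 (mod 1287).


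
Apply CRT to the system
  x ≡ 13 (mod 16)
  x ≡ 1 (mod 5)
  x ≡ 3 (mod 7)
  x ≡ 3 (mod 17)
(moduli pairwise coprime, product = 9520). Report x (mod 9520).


Product of moduli M = 16 · 5 · 7 · 17 = 9520.
Merge one congruence at a time:
  Start: x ≡ 13 (mod 16).
  Combine with x ≡ 1 (mod 5); new modulus lcm = 80.
    Write x = 13 + 16·t and substitute into x ≡ 1 (mod 5): 16·t ≡ 1 − 13 = -12 (mod 5).
    Reduce coefficients mod 5: 1·t ≡ 3 (mod 5).
    So t ≡ 3 (mod 5).
    Then x = 13 + 16·3 = 61, valid modulo lcm(16, 5) = 80: x ≡ 61 (mod 80).
  Combine with x ≡ 3 (mod 7); new modulus lcm = 560.
    Write x = 61 + 80·t and substitute into x ≡ 3 (mod 7): 80·t ≡ 3 − 61 = -58 (mod 7).
    Reduce coefficients mod 7: 3·t ≡ 5 (mod 7).
    The inverse of 3 mod 7 is 5 (since 3·5 = 15 = 2·7 + 1), so t ≡ 5·5 = 25 ≡ 4 (mod 7).
    Then x = 61 + 80·4 = 381, valid modulo lcm(80, 7) = 560: x ≡ 381 (mod 560).
  Combine with x ≡ 3 (mod 17); new modulus lcm = 9520.
    Write x = 381 + 560·t and substitute into x ≡ 3 (mod 17): 560·t ≡ 3 − 381 = -378 (mod 17).
    Reduce coefficients mod 17: 16·t ≡ 13 (mod 17).
    The inverse of 16 mod 17 is 16 (since 16·16 = 256 = 15·17 + 1), so t ≡ 16·13 = 208 ≡ 4 (mod 17).
    Then x = 381 + 560·4 = 2621, valid modulo lcm(560, 17) = 9520: x ≡ 2621 (mod 9520).
Verify against each original: 2621 mod 16 = 13, 2621 mod 5 = 1, 2621 mod 7 = 3, 2621 mod 17 = 3.

x ≡ 2621 (mod 9520).


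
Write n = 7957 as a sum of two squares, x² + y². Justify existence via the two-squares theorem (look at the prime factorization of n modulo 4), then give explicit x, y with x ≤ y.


Step 1: Factor n = 7957 = 73 · 109.
Step 2: Check the mod-4 condition on each prime factor: 73 ≡ 1 (mod 4), exponent 1; 109 ≡ 1 (mod 4), exponent 1.
All primes ≡ 3 (mod 4) appear to even exponent (or don't appear), so by the two-squares theorem n IS expressible as a sum of two squares.
Step 3: Build a representation. Here n = 73 · 109 is a product of primes ≡ 1 (mod 4). Each prime p ≡ 1 (mod 4) is itself a sum of two squares; find a² by testing p − a² for a perfect square:
  73: 73 − 1² = 72, 73 − 2² = 69, 73 − 3² = 64 = 8² ⇒ 73 = 3² + 8².
  109: 109 − 1² = 108, 109 − 2² = 105, 109 − 3² = 100 = 10² ⇒ 109 = 3² + 10².
  Combine using the Brahmagupta–Fibonacci identity (a² + b²)(c² + d²) = (ac − bd)² + (ad + bc)² = (ac + bd)² + (ad − bc)²:
  73 · 109 = 7957: from (3² + 8²)(3² + 10²), take (3·3 − 8·10, 3·10 + 8·3) = (9 − 80, 30 + 24) = (-71, 54); dropping signs (only squares matter) gives (71, 54); check 71² + 54² = 5041 + 2916 = 7957 ✓.
Step 4: Order so x ≤ y and verify: 54² + 71² = 2916 + 5041 = 7957 = n. ✓

n = 7957 = 54² + 71² (one valid representation with x ≤ y).


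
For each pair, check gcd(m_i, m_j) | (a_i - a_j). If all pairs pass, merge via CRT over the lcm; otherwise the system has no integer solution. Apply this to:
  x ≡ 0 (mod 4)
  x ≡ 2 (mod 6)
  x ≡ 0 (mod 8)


Moduli 4, 6, 8 are not pairwise coprime, so CRT works modulo lcm(m_i) when all pairwise compatibility conditions hold.
Pairwise compatibility: gcd(m_i, m_j) must divide a_i - a_j for every pair.
Merge one congruence at a time:
  Start: x ≡ 0 (mod 4).
  Combine with x ≡ 2 (mod 6): gcd(4, 6) = 2; 2 - 0 = 2, which IS divisible by 2, so compatible.
    Write x = 0 + 4·t and substitute into x ≡ 2 (mod 6): 4·t ≡ 2 − 0 = 2 (mod 6).
    Divide the congruence (and modulus) by g = 2: 2·t ≡ 1 (mod 3).
    The inverse of 2 mod 3 is 2 (since 2·2 = 4 = 1·3 + 1), so t ≡ 2·1 = 2 ≡ 2 (mod 3).
    Then x = 0 + 4·2 = 8, valid modulo lcm(4, 6) = 12: x ≡ 8 (mod 12).
  Combine with x ≡ 0 (mod 8): gcd(12, 8) = 4; 0 - 8 = -8, which IS divisible by 4, so compatible.
    Write x = 8 + 12·t and substitute into x ≡ 0 (mod 8): 12·t ≡ 0 − 8 = -8 (mod 8).
    Divide the congruence (and modulus) by g = 4: 3·t ≡ -2 (mod 2).
    Reduce coefficients mod 2: 1·t ≡ 0 (mod 2).
    So t ≡ 0 (mod 2).
    Then x = 8 + 12·0 = 8, valid modulo lcm(12, 8) = 24: x ≡ 8 (mod 24).
Verify: 8 mod 4 = 0, 8 mod 6 = 2, 8 mod 8 = 0.

x ≡ 8 (mod 24).


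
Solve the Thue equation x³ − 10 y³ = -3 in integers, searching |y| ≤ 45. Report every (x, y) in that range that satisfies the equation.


The equation is x³ - 10y³ = -3. For fixed y, x³ = 10·y³ − 3, so a solution requires the RHS to be a perfect cube.
Strategy: iterate y from -45 to 45, compute RHS = 10·y³ − 3, and check whether it is a (positive or negative) perfect cube.
Check small values of y:
  y = 0: RHS = -3 is not a perfect cube.
  y = 1: RHS = 7 is not a perfect cube.
  y = -1: RHS = -13 is not a perfect cube.
  y = 2: RHS = 77 is not a perfect cube.
  y = -2: RHS = -83 is not a perfect cube.
  y = 3: RHS = 267 is not a perfect cube.
  y = -3: RHS = -273 is not a perfect cube.
Continuing the search up to |y| = 45 finds no solutions either.
No (x, y) in the scanned range satisfies the equation.

No integer solutions with |y| ≤ 45.


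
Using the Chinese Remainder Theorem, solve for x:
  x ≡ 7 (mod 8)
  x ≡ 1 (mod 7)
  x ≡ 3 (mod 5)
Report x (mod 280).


Moduli 8, 7, 5 are pairwise coprime; by CRT there is a unique solution modulo M = 8 · 7 · 5 = 280.
Solve pairwise, accumulating the modulus:
  Start with x ≡ 7 (mod 8).
  Combine with x ≡ 1 (mod 7): since gcd(8, 7) = 1, we get a unique residue mod 56.
    Write x = 7 + 8·t and substitute into x ≡ 1 (mod 7): 8·t ≡ 1 − 7 = -6 (mod 7).
    Reduce coefficients mod 7: 1·t ≡ 1 (mod 7).
    So t ≡ 1 (mod 7).
    Then x = 7 + 8·1 = 15, valid modulo lcm(8, 7) = 56: x ≡ 15 (mod 56).
  Combine with x ≡ 3 (mod 5): since gcd(56, 5) = 1, we get a unique residue mod 280.
    Write x = 15 + 56·t and substitute into x ≡ 3 (mod 5): 56·t ≡ 3 − 15 = -12 (mod 5).
    Reduce coefficients mod 5: 1·t ≡ 3 (mod 5).
    So t ≡ 3 (mod 5).
    Then x = 15 + 56·3 = 183, valid modulo lcm(56, 5) = 280: x ≡ 183 (mod 280).
Verify: 183 mod 8 = 7 ✓, 183 mod 7 = 1 ✓, 183 mod 5 = 3 ✓.

x ≡ 183 (mod 280).


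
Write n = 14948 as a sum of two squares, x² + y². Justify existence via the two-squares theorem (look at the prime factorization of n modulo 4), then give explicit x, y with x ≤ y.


Step 1: Factor n = 14948 = 2^2 · 37 · 101.
Step 2: Check the mod-4 condition on each prime factor: 2 = 2 (special); 37 ≡ 1 (mod 4), exponent 1; 101 ≡ 1 (mod 4), exponent 1.
All primes ≡ 3 (mod 4) appear to even exponent (or don't appear), so by the two-squares theorem n IS expressible as a sum of two squares.
Step 3: Build a representation. Group n = k² · m with k = 2 and m = 37 · 101 = 3737 (a product of primes ≡ 1 (mod 4)); a representation of m scales to one of n via (k·x)² + (k·y)² = k²(x² + y²). Each prime p ≡ 1 (mod 4) is itself a sum of two squares; find a² by testing p − a² for a perfect square:
  37: 37 − 1² = 36 = 6² ⇒ 37 = 1² + 6².
  101: 101 − 1² = 100 = 10² ⇒ 101 = 1² + 10².
  Combine using the Brahmagupta–Fibonacci identity (a² + b²)(c² + d²) = (ac − bd)² + (ad + bc)² = (ac + bd)² + (ad − bc)²:
  37 · 101 = 3737: from (1² + 6²)(1² + 10²), take (1·1 − 6·10, 1·10 + 6·1) = (1 − 60, 10 + 6) = (-59, 16); dropping signs (only squares matter) gives (59, 16); check 59² + 16² = 3481 + 256 = 3737 ✓.
  Scale by k = 2: (2·59, 2·16) = (118, 32).
Step 4: Order so x ≤ y and verify: 32² + 118² = 1024 + 13924 = 14948 = n. ✓

n = 14948 = 32² + 118² (one valid representation with x ≤ y).


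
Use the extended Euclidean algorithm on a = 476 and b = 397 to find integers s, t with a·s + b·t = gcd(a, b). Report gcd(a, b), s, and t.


Euclidean algorithm on (476, 397) — divide until remainder is 0:
  476 = 1 · 397 + 79
  397 = 5 · 79 + 2
  79 = 39 · 2 + 1
  2 = 2 · 1 + 0
gcd(476, 397) = 1.
Track Bezout coefficients alongside the remainders: start with r₀ = 476 = a·1 + b·0 (s = 1, t = 0) and r₁ = 397 = a·0 + b·1 (s = 0, t = 1); each new remainder r_{k+1} = r_{k-1} − q_k·r_k inherits s_{k+1} = s_{k-1} − q_k·s_k, t_{k+1} = t_{k-1} − q_k·t_k, so r_k = a·s_k + b·t_k at every step:
  q = 1: r = 79, s = 1 − 1·0 = 1, t = 0 − 1·1 = -1  (check: 476·1 + 397·(-1) = 79)
  q = 5: r = 2, s = 0 − 5·1 = -5, t = 1 − 5·(-1) = 6  (check: 476·(-5) + 397·6 = 2)
  q = 39: r = 1, s = 1 − 39·(-5) = 196, t = -1 − 39·6 = -235  (check: 476·196 + 397·(-235) = 1)
The row with r = 1 (the gcd) gives the Bezout coefficients s = 196, t = -235.
Result: 476 · (196) + 397 · (-235) = 1.

gcd(476, 397) = 1; s = 196, t = -235 (check: 476·196 + 397·(-235) = 1).


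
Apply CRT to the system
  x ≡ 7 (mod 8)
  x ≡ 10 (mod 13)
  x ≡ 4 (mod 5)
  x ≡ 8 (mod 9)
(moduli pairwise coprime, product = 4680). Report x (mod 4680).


Product of moduli M = 8 · 13 · 5 · 9 = 4680.
Merge one congruence at a time:
  Start: x ≡ 7 (mod 8).
  Combine with x ≡ 10 (mod 13); new modulus lcm = 104.
    Write x = 7 + 8·t and substitute into x ≡ 10 (mod 13): 8·t ≡ 10 − 7 = 3 (mod 13).
    The inverse of 8 mod 13 is 5 (since 8·5 = 40 = 3·13 + 1), so t ≡ 5·3 = 15 ≡ 2 (mod 13).
    Then x = 7 + 8·2 = 23, valid modulo lcm(8, 13) = 104: x ≡ 23 (mod 104).
  Combine with x ≡ 4 (mod 5); new modulus lcm = 520.
    Write x = 23 + 104·t and substitute into x ≡ 4 (mod 5): 104·t ≡ 4 − 23 = -19 (mod 5).
    Reduce coefficients mod 5: 4·t ≡ 1 (mod 5).
    The inverse of 4 mod 5 is 4 (since 4·4 = 16 = 3·5 + 1), so t ≡ 4·1 = 4 ≡ 4 (mod 5).
    Then x = 23 + 104·4 = 439, valid modulo lcm(104, 5) = 520: x ≡ 439 (mod 520).
  Combine with x ≡ 8 (mod 9); new modulus lcm = 4680.
    Write x = 439 + 520·t and substitute into x ≡ 8 (mod 9): 520·t ≡ 8 − 439 = -431 (mod 9).
    Reduce coefficients mod 9: 7·t ≡ 1 (mod 9).
    The inverse of 7 mod 9 is 4 (since 7·4 = 28 = 3·9 + 1), so t ≡ 4·1 = 4 ≡ 4 (mod 9).
    Then x = 439 + 520·4 = 2519, valid modulo lcm(520, 9) = 4680: x ≡ 2519 (mod 4680).
Verify against each original: 2519 mod 8 = 7, 2519 mod 13 = 10, 2519 mod 5 = 4, 2519 mod 9 = 8.

x ≡ 2519 (mod 4680).


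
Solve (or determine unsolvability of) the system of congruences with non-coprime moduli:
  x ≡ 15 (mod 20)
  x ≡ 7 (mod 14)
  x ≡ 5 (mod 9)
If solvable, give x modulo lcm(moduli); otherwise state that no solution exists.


Moduli 20, 14, 9 are not pairwise coprime, so CRT works modulo lcm(m_i) when all pairwise compatibility conditions hold.
Pairwise compatibility: gcd(m_i, m_j) must divide a_i - a_j for every pair.
Merge one congruence at a time:
  Start: x ≡ 15 (mod 20).
  Combine with x ≡ 7 (mod 14): gcd(20, 14) = 2; 7 - 15 = -8, which IS divisible by 2, so compatible.
    Write x = 15 + 20·t and substitute into x ≡ 7 (mod 14): 20·t ≡ 7 − 15 = -8 (mod 14).
    Divide the congruence (and modulus) by g = 2: 10·t ≡ -4 (mod 7).
    Reduce coefficients mod 7: 3·t ≡ 3 (mod 7).
    The inverse of 3 mod 7 is 5 (since 3·5 = 15 = 2·7 + 1), so t ≡ 5·3 = 15 ≡ 1 (mod 7).
    Then x = 15 + 20·1 = 35, valid modulo lcm(20, 14) = 140: x ≡ 35 (mod 140).
  Combine with x ≡ 5 (mod 9): gcd(140, 9) = 1; 5 - 35 = -30, which IS divisible by 1, so compatible.
    Write x = 35 + 140·t and substitute into x ≡ 5 (mod 9): 140·t ≡ 5 − 35 = -30 (mod 9).
    Reduce coefficients mod 9: 5·t ≡ 6 (mod 9).
    The inverse of 5 mod 9 is 2 (since 5·2 = 10 = 1·9 + 1), so t ≡ 2·6 = 12 ≡ 3 (mod 9).
    Then x = 35 + 140·3 = 455, valid modulo lcm(140, 9) = 1260: x ≡ 455 (mod 1260).
Verify: 455 mod 20 = 15, 455 mod 14 = 7, 455 mod 9 = 5.

x ≡ 455 (mod 1260).


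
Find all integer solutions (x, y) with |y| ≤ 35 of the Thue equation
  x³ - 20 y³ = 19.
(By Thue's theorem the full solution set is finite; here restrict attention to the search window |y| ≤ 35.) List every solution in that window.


The equation is x³ - 20y³ = 19. For fixed y, x³ = 20·y³ + 19, so a solution requires the RHS to be a perfect cube.
Strategy: iterate y from -35 to 35, compute RHS = 20·y³ + 19, and check whether it is a (positive or negative) perfect cube.
Check small values of y:
  y = 0: RHS = 19 is not a perfect cube.
  y = 1: RHS = 39 is not a perfect cube.
  y = -1: RHS = -1 = (-1)³ ⇒ x = -1 works.
  y = 2: RHS = 179 is not a perfect cube.
  y = -2: RHS = -141 is not a perfect cube.
  y = 3: RHS = 559 is not a perfect cube.
  y = -3: RHS = -521 is not a perfect cube.
Continuing the search up to |y| = 35 finds no further solutions beyond those listed.
Collected solutions: (-1, -1).

Solutions (with |y| ≤ 35): (-1, -1).


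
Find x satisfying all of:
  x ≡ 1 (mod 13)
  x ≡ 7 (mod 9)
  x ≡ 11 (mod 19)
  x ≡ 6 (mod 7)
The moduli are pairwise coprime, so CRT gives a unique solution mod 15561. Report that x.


Product of moduli M = 13 · 9 · 19 · 7 = 15561.
Merge one congruence at a time:
  Start: x ≡ 1 (mod 13).
  Combine with x ≡ 7 (mod 9); new modulus lcm = 117.
    Write x = 1 + 13·t and substitute into x ≡ 7 (mod 9): 13·t ≡ 7 − 1 = 6 (mod 9).
    Reduce coefficients mod 9: 4·t ≡ 6 (mod 9).
    The inverse of 4 mod 9 is 7 (since 4·7 = 28 = 3·9 + 1), so t ≡ 7·6 = 42 ≡ 6 (mod 9).
    Then x = 1 + 13·6 = 79, valid modulo lcm(13, 9) = 117: x ≡ 79 (mod 117).
  Combine with x ≡ 11 (mod 19); new modulus lcm = 2223.
    Write x = 79 + 117·t and substitute into x ≡ 11 (mod 19): 117·t ≡ 11 − 79 = -68 (mod 19).
    Reduce coefficients mod 19: 3·t ≡ 8 (mod 19).
    The inverse of 3 mod 19 is 13 (since 3·13 = 39 = 2·19 + 1), so t ≡ 13·8 = 104 ≡ 9 (mod 19).
    Then x = 79 + 117·9 = 1132, valid modulo lcm(117, 19) = 2223: x ≡ 1132 (mod 2223).
  Combine with x ≡ 6 (mod 7); new modulus lcm = 15561.
    Write x = 1132 + 2223·t and substitute into x ≡ 6 (mod 7): 2223·t ≡ 6 − 1132 = -1126 (mod 7).
    Reduce coefficients mod 7: 4·t ≡ 1 (mod 7).
    The inverse of 4 mod 7 is 2 (since 4·2 = 8 = 1·7 + 1), so t ≡ 2·1 = 2 ≡ 2 (mod 7).
    Then x = 1132 + 2223·2 = 5578, valid modulo lcm(2223, 7) = 15561: x ≡ 5578 (mod 15561).
Verify against each original: 5578 mod 13 = 1, 5578 mod 9 = 7, 5578 mod 19 = 11, 5578 mod 7 = 6.

x ≡ 5578 (mod 15561).
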